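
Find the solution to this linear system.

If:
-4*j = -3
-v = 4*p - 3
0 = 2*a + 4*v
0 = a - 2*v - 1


Then:
a = 1/2
j = 3/4
p = 13/16
v = -1/4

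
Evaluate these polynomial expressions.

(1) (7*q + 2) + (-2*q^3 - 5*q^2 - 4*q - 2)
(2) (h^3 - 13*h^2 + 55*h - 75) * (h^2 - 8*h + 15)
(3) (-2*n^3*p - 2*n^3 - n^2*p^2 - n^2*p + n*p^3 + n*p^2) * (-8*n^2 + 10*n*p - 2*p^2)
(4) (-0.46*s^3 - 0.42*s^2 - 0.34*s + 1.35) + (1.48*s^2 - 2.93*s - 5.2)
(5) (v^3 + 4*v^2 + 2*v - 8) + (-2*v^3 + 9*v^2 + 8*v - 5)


(1) = -2*q^3 - 5*q^2 + 3*q
(2) = h^5 - 21*h^4 + 174*h^3 - 710*h^2 + 1425*h - 1125
(3) = 16*n^5*p + 16*n^5 - 12*n^4*p^2 - 12*n^4*p - 14*n^3*p^3 - 14*n^3*p^2 + 12*n^2*p^4 + 12*n^2*p^3 - 2*n*p^5 - 2*n*p^4
(4) = -0.46*s^3 + 1.06*s^2 - 3.27*s - 3.85
(5) = -v^3 + 13*v^2 + 10*v - 13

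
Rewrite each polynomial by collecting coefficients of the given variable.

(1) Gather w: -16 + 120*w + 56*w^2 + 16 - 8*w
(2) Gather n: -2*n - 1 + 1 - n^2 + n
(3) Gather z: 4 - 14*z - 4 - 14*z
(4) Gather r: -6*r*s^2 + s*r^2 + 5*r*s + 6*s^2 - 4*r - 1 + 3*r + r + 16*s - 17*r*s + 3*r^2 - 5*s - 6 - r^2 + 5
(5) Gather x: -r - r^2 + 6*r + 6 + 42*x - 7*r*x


(1) = 56*w^2 + 112*w
(2) = -n^2 - n
(3) = -28*z
(4) = r^2*(s + 2) + r*(-6*s^2 - 12*s) + 6*s^2 + 11*s - 2
(5) = -r^2 + 5*r + x*(42 - 7*r) + 6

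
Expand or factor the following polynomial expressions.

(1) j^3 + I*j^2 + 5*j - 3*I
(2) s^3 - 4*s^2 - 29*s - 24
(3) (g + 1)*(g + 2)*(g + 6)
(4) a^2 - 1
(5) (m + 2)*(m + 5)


(1) = (j - I)^2*(j + 3*I)
(2) = (s - 8)*(s + 1)*(s + 3)
(3) = g^3 + 9*g^2 + 20*g + 12
(4) = (a - 1)*(a + 1)
(5) = m^2 + 7*m + 10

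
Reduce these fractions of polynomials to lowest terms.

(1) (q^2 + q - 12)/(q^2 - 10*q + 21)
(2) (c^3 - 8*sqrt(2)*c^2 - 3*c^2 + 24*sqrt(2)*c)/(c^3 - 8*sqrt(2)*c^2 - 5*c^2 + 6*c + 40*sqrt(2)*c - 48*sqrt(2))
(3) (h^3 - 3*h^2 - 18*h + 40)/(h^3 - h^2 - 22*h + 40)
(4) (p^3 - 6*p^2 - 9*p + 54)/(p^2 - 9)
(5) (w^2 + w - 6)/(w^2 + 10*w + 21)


(1) = (q + 4)/(q - 7)
(2) = c/(c - 2)
(3) = (h^2 - h - 20)/(h^2 + h - 20)
(4) = p - 6
(5) = (w - 2)/(w + 7)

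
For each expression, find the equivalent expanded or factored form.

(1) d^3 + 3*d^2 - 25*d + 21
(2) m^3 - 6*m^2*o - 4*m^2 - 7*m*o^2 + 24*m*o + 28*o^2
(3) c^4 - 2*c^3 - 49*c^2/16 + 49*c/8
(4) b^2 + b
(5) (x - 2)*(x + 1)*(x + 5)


(1) = (d - 3)*(d - 1)*(d + 7)
(2) = (m - 4)*(m - 7*o)*(m + o)
(3) = c*(c - 2)*(c - 7/4)*(c + 7/4)
(4) = b*(b + 1)
(5) = x^3 + 4*x^2 - 7*x - 10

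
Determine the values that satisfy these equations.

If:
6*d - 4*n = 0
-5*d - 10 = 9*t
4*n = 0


Then:
d = 0
n = 0
t = -10/9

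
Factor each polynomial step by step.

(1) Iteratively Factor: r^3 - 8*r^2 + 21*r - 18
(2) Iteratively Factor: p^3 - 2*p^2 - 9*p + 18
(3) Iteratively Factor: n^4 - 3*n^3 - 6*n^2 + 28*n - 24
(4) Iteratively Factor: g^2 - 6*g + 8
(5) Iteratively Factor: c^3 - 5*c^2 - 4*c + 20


(1) = (r - 2)*(r^2 - 6*r + 9) = (r - 3)*(r - 2)*(r - 3)
(2) = (p + 3)*(p^2 - 5*p + 6) = (p - 2)*(p + 3)*(p - 3)
(3) = (n + 3)*(n^3 - 6*n^2 + 12*n - 8) = (n - 2)*(n + 3)*(n^2 - 4*n + 4) = (n - 2)^2*(n + 3)*(n - 2)
(4) = (g - 2)*(g - 4)
(5) = (c - 5)*(c^2 - 4) = (c - 5)*(c - 2)*(c + 2)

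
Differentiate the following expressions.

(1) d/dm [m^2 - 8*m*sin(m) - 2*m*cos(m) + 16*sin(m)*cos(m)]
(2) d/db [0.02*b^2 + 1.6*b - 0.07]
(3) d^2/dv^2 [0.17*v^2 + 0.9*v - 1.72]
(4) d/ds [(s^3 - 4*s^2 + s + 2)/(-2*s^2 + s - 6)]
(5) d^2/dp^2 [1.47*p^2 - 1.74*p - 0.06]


(1) = 2*m*sin(m) - 8*m*cos(m) + 2*m - 8*sin(m) - 2*cos(m) + 16*cos(2*m)
(2) = 0.04*b + 1.6
(3) = 0.340000000000000
(4) = 2*(-s^4 + s^3 - 10*s^2 + 28*s - 4)/(4*s^4 - 4*s^3 + 25*s^2 - 12*s + 36)
(5) = 2.94000000000000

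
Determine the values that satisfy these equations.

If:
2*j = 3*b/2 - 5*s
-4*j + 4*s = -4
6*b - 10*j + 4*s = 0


Then:
b = 58/33
j = 12/11
s = 1/11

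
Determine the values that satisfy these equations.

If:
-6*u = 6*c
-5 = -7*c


Then:
c = 5/7
u = -5/7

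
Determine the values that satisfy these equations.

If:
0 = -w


Then:
w = 0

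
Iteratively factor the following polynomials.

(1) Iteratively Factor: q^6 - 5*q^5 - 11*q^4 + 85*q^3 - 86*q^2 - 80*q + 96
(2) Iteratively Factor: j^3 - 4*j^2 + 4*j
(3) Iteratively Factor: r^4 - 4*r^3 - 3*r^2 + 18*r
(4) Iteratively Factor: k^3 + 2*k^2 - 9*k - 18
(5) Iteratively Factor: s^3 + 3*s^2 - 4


(1) = (q - 2)*(q^5 - 3*q^4 - 17*q^3 + 51*q^2 + 16*q - 48) = (q - 2)*(q - 1)*(q^4 - 2*q^3 - 19*q^2 + 32*q + 48) = (q - 2)*(q - 1)*(q + 1)*(q^3 - 3*q^2 - 16*q + 48) = (q - 4)*(q - 2)*(q - 1)*(q + 1)*(q^2 + q - 12) = (q - 4)*(q - 3)*(q - 2)*(q - 1)*(q + 1)*(q + 4)
(2) = (j - 2)*(j^2 - 2*j) = (j - 2)^2*(j)
(3) = (r)*(r^3 - 4*r^2 - 3*r + 18) = r*(r - 3)*(r^2 - r - 6) = r*(r - 3)^2*(r + 2)
(4) = (k + 2)*(k^2 - 9) = (k + 2)*(k + 3)*(k - 3)
(5) = (s + 2)*(s^2 + s - 2) = (s - 1)*(s + 2)*(s + 2)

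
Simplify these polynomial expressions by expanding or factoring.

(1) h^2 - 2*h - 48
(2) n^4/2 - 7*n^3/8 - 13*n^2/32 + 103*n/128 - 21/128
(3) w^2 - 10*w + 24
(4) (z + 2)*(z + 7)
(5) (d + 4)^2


(1) = (h - 8)*(h + 6)
(2) = (n/2 + 1/2)*(n - 7/4)*(n - 3/4)*(n - 1/4)
(3) = (w - 6)*(w - 4)
(4) = z^2 + 9*z + 14
(5) = d^2 + 8*d + 16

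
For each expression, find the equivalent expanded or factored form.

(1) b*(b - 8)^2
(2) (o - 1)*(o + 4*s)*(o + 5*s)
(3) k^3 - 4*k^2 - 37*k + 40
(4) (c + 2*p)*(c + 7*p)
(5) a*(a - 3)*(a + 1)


(1) = b^3 - 16*b^2 + 64*b
(2) = o^3 + 9*o^2*s - o^2 + 20*o*s^2 - 9*o*s - 20*s^2
(3) = (k - 8)*(k - 1)*(k + 5)
(4) = c^2 + 9*c*p + 14*p^2
(5) = a^3 - 2*a^2 - 3*a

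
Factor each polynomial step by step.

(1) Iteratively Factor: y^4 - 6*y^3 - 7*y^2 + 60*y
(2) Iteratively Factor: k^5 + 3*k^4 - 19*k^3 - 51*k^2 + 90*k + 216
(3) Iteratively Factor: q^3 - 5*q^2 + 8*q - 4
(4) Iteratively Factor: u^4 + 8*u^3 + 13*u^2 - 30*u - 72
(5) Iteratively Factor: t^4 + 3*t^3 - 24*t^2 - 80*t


(1) = (y + 3)*(y^3 - 9*y^2 + 20*y) = (y - 4)*(y + 3)*(y^2 - 5*y) = (y - 5)*(y - 4)*(y + 3)*(y)
(2) = (k - 3)*(k^4 + 6*k^3 - k^2 - 54*k - 72) = (k - 3)^2*(k^3 + 9*k^2 + 26*k + 24) = (k - 3)^2*(k + 3)*(k^2 + 6*k + 8) = (k - 3)^2*(k + 3)*(k + 4)*(k + 2)
(3) = (q - 2)*(q^2 - 3*q + 2) = (q - 2)^2*(q - 1)
(4) = (u + 3)*(u^3 + 5*u^2 - 2*u - 24) = (u + 3)*(u + 4)*(u^2 + u - 6) = (u + 3)^2*(u + 4)*(u - 2)
(5) = (t - 5)*(t^3 + 8*t^2 + 16*t) = (t - 5)*(t + 4)*(t^2 + 4*t) = (t - 5)*(t + 4)^2*(t)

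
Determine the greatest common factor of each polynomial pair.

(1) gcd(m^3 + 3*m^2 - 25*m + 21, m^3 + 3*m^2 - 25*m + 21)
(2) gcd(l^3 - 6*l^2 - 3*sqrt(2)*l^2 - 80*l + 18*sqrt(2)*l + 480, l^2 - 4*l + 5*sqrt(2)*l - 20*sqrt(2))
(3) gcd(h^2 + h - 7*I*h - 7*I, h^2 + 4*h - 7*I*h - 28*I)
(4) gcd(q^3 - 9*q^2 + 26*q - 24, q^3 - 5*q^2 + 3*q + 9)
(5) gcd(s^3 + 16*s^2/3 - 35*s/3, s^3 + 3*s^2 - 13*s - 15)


(1) = m^3 + 3*m^2 - 25*m + 21
(2) = l + 5*sqrt(2)
(3) = h - 7*I
(4) = gcd((q - 4)*(q - 3)*(q - 2), (q - 3)^2*(q + 1)) = q - 3
(5) = 1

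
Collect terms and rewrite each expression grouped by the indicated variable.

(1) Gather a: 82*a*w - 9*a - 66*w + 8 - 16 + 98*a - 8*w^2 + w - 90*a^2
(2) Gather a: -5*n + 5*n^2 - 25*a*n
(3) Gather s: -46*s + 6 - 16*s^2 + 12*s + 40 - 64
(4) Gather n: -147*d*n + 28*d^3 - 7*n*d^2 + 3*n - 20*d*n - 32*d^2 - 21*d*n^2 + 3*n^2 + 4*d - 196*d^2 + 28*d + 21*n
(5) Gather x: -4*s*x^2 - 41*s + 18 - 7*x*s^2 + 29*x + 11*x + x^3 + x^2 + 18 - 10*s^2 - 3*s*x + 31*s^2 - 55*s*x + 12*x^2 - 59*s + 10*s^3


(1) = -90*a^2 + a*(82*w + 89) - 8*w^2 - 65*w - 8
(2) = -25*a*n + 5*n^2 - 5*n
(3) = -16*s^2 - 34*s - 18
(4) = 28*d^3 - 228*d^2 + 32*d + n^2*(3 - 21*d) + n*(-7*d^2 - 167*d + 24)
(5) = 10*s^3 + 21*s^2 - 100*s + x^3 + x^2*(13 - 4*s) + x*(-7*s^2 - 58*s + 40) + 36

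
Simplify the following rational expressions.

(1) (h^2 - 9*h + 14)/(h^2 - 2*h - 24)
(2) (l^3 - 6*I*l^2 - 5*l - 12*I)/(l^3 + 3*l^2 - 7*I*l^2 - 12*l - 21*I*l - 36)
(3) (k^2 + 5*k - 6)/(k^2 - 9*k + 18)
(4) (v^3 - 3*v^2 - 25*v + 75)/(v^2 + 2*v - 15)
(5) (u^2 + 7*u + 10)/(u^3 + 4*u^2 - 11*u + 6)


(1) = (h^2 - 9*h + 14)/(h^2 - 2*h - 24)
(2) = (l + I)/(l + 3)
(3) = (k^2 + 5*k - 6)/(k^2 - 9*k + 18)
(4) = v - 5
(5) = (u^2 + 7*u + 10)/(u^3 + 4*u^2 - 11*u + 6)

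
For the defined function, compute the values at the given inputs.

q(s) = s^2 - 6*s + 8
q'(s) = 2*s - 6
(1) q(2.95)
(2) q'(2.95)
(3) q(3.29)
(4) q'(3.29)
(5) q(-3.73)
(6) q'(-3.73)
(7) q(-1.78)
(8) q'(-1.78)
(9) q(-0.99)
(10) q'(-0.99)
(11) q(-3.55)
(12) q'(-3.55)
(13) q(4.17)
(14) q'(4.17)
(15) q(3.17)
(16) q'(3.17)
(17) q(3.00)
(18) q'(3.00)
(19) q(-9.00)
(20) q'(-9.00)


(1) = -1.00
(2) = -0.10
(3) = -0.92
(4) = 0.58
(5) = 44.29
(6) = -13.46
(7) = 21.85
(8) = -9.56
(9) = 14.92
(10) = -7.98
(11) = 41.90
(12) = -13.10
(13) = 0.37
(14) = 2.34
(15) = -0.97
(16) = 0.34
(17) = -1.00
(18) = 0.00
(19) = 143.00
(20) = -24.00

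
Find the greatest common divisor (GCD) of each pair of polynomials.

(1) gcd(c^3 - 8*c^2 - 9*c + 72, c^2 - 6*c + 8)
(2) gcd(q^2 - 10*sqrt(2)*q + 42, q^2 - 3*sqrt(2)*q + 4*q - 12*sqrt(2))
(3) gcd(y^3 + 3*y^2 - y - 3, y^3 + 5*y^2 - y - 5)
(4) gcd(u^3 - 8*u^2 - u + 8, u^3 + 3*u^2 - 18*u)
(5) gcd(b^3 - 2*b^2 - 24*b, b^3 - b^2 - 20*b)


(1) = gcd((c - 8)*(c - 3)*(c + 3), (c - 4)*(c - 2)) = 1
(2) = q - 3*sqrt(2)
(3) = gcd((y - 1)*(y + 1)*(y + 3), (y - 1)*(y + 1)*(y + 5)) = y^2 - 1
(4) = 1
(5) = b^2 + 4*b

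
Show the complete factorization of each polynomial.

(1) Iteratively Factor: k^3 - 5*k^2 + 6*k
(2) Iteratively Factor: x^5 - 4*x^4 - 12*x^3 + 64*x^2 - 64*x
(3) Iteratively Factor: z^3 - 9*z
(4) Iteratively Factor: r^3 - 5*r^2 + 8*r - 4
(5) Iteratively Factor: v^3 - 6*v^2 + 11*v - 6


(1) = (k)*(k^2 - 5*k + 6) = k*(k - 2)*(k - 3)
(2) = (x - 4)*(x^4 - 12*x^2 + 16*x) = (x - 4)*(x + 4)*(x^3 - 4*x^2 + 4*x) = (x - 4)*(x - 2)*(x + 4)*(x^2 - 2*x) = (x - 4)*(x - 2)^2*(x + 4)*(x)
(3) = (z)*(z^2 - 9) = z*(z + 3)*(z - 3)
(4) = (r - 1)*(r^2 - 4*r + 4) = (r - 2)*(r - 1)*(r - 2)
(5) = (v - 3)*(v^2 - 3*v + 2) = (v - 3)*(v - 2)*(v - 1)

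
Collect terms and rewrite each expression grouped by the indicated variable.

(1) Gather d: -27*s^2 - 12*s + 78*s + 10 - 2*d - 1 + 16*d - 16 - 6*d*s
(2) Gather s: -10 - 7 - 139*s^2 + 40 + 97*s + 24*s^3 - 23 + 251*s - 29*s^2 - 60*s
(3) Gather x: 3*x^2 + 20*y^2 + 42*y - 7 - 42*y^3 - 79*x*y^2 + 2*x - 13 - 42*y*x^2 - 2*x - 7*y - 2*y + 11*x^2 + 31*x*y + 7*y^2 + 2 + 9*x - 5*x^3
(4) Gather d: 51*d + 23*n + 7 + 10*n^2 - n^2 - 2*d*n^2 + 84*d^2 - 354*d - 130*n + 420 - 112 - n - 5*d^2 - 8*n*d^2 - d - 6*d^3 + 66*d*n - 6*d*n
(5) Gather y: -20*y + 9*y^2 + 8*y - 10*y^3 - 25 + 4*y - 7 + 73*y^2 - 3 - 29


(1) = d*(14 - 6*s) - 27*s^2 + 66*s - 7
(2) = 24*s^3 - 168*s^2 + 288*s
(3) = -5*x^3 + x^2*(14 - 42*y) + x*(-79*y^2 + 31*y + 9) - 42*y^3 + 27*y^2 + 33*y - 18
(4) = -6*d^3 + d^2*(79 - 8*n) + d*(-2*n^2 + 60*n - 304) + 9*n^2 - 108*n + 315
(5) = -10*y^3 + 82*y^2 - 8*y - 64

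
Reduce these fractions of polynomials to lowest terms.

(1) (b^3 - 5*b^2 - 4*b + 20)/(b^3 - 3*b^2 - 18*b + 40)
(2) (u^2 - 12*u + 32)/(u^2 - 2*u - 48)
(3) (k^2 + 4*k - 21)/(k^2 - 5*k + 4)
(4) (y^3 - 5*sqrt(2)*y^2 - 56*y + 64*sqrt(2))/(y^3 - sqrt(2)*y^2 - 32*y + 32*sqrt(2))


(1) = (b + 2)/(b + 4)
(2) = (u - 4)/(u + 6)
(3) = (k^2 + 4*k - 21)/(k^2 - 5*k + 4)
(4) = (y - 8*sqrt(2))/(y - 4*sqrt(2))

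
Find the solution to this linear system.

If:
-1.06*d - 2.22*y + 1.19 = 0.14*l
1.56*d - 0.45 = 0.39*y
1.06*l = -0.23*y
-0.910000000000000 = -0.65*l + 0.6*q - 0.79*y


Then:
d = 0.38
l = -0.08
q = -1.13
y = 0.36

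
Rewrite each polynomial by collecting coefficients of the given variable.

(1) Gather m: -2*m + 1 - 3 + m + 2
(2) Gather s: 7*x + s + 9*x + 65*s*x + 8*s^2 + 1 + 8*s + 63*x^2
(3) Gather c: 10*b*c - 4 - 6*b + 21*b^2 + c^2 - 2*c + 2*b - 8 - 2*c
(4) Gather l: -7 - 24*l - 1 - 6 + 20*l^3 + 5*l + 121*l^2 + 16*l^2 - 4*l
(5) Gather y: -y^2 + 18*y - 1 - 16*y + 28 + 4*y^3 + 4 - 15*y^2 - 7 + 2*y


(1) = -m
(2) = 8*s^2 + s*(65*x + 9) + 63*x^2 + 16*x + 1
(3) = 21*b^2 - 4*b + c^2 + c*(10*b - 4) - 12
(4) = 20*l^3 + 137*l^2 - 23*l - 14
(5) = 4*y^3 - 16*y^2 + 4*y + 24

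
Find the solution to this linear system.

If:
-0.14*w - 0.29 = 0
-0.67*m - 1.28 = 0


Then:
m = -1.91
w = -2.07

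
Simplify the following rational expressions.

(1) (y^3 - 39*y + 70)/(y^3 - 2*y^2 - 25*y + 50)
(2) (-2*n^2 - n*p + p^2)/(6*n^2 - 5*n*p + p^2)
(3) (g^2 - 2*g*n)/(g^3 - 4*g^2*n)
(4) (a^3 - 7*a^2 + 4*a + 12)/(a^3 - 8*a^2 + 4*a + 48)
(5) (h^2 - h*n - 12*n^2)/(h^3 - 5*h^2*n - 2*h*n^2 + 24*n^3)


(1) = (y + 7)/(y + 5)
(2) = (n + p)/(-3*n + p)
(3) = (g - 2*n)/(g^2 - 4*g*n)
(4) = (a^2 - a - 2)/(a^2 - 2*a - 8)
(5) = (h + 3*n)/(h^2 - h*n - 6*n^2)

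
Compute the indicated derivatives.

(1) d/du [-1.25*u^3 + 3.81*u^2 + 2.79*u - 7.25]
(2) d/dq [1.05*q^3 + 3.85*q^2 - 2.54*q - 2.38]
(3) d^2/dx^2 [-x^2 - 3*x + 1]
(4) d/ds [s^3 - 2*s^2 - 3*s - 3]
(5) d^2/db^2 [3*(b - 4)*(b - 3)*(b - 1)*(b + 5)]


(1) = -3.75*u^2 + 7.62*u + 2.79
(2) = 3.15*q^2 + 7.7*q - 2.54
(3) = -2
(4) = 3*s^2 - 4*s - 3
(5) = 36*b^2 - 54*b - 126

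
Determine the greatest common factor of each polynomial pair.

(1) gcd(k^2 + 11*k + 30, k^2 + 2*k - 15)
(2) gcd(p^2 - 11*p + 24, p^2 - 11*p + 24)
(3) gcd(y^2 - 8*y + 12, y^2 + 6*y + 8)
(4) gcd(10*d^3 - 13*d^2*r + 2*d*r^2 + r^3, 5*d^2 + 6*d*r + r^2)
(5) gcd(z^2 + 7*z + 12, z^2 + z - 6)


(1) = k + 5
(2) = gcd((p - 8)*(p - 3), (p - 8)*(p - 3)) = p^2 - 11*p + 24
(3) = gcd((y - 6)*(y - 2), (y + 2)*(y + 4)) = 1
(4) = gcd((-2*d + r)*(-d + r)*(5*d + r), (d + r)*(5*d + r)) = 5*d + r
(5) = gcd((z + 3)*(z + 4), (z - 2)*(z + 3)) = z + 3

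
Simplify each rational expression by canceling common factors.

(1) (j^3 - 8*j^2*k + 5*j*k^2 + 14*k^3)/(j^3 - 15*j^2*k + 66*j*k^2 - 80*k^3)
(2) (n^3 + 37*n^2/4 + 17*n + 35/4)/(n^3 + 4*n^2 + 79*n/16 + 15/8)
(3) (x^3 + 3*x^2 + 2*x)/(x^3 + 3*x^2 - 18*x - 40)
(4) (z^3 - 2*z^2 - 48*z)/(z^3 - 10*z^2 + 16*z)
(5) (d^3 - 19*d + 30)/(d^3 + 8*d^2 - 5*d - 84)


(1) = (j^2 - 6*j*k - 7*k^2)/(j^2 - 13*j*k + 40*k^2)
(2) = (4*n^2 + 32*n + 28)/(4*n^2 + 11*n + 6)
(3) = (x^2 + x)/(x^2 + x - 20)
(4) = (z + 6)/(z - 2)
(5) = (d^2 + 3*d - 10)/(d^2 + 11*d + 28)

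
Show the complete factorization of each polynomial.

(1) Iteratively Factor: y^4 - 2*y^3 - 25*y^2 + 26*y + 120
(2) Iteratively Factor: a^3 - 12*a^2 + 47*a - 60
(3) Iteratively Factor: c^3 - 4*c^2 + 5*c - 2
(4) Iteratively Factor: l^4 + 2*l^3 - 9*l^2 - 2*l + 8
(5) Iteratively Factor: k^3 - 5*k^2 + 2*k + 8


(1) = (y - 3)*(y^3 + y^2 - 22*y - 40) = (y - 3)*(y + 2)*(y^2 - y - 20) = (y - 5)*(y - 3)*(y + 2)*(y + 4)
(2) = (a - 4)*(a^2 - 8*a + 15) = (a - 4)*(a - 3)*(a - 5)
(3) = (c - 1)*(c^2 - 3*c + 2) = (c - 1)^2*(c - 2)
(4) = (l + 4)*(l^3 - 2*l^2 - l + 2) = (l + 1)*(l + 4)*(l^2 - 3*l + 2) = (l - 2)*(l + 1)*(l + 4)*(l - 1)
(5) = (k - 2)*(k^2 - 3*k - 4) = (k - 4)*(k - 2)*(k + 1)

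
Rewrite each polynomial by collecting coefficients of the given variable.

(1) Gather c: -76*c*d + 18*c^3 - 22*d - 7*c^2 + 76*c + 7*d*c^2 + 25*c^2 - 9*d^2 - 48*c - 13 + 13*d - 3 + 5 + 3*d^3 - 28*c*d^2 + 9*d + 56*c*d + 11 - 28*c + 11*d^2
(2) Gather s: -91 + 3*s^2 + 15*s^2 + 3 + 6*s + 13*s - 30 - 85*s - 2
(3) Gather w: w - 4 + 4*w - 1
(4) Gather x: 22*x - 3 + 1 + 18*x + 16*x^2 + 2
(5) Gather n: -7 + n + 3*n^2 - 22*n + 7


(1) = 18*c^3 + c^2*(7*d + 18) + c*(-28*d^2 - 20*d) + 3*d^3 + 2*d^2
(2) = 18*s^2 - 66*s - 120
(3) = 5*w - 5
(4) = 16*x^2 + 40*x
(5) = 3*n^2 - 21*n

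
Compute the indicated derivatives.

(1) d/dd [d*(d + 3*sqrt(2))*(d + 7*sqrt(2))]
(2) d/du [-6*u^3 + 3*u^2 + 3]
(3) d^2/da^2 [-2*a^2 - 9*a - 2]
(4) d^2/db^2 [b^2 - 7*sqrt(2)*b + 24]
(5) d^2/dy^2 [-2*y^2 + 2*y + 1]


(1) = 3*d^2 + 20*sqrt(2)*d + 42
(2) = 6*u*(1 - 3*u)
(3) = -4
(4) = 2
(5) = -4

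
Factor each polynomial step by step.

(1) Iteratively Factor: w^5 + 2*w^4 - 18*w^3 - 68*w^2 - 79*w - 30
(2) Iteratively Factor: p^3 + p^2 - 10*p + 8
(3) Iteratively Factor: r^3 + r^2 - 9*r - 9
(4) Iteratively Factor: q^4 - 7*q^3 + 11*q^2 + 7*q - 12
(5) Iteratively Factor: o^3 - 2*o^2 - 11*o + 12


(1) = (w + 1)*(w^4 + w^3 - 19*w^2 - 49*w - 30) = (w + 1)*(w + 2)*(w^3 - w^2 - 17*w - 15) = (w - 5)*(w + 1)*(w + 2)*(w^2 + 4*w + 3) = (w - 5)*(w + 1)*(w + 2)*(w + 3)*(w + 1)
(2) = (p - 2)*(p^2 + 3*p - 4) = (p - 2)*(p - 1)*(p + 4)
(3) = (r - 3)*(r^2 + 4*r + 3) = (r - 3)*(r + 3)*(r + 1)
(4) = (q + 1)*(q^3 - 8*q^2 + 19*q - 12) = (q - 4)*(q + 1)*(q^2 - 4*q + 3) = (q - 4)*(q - 1)*(q + 1)*(q - 3)
(5) = (o - 4)*(o^2 + 2*o - 3) = (o - 4)*(o - 1)*(o + 3)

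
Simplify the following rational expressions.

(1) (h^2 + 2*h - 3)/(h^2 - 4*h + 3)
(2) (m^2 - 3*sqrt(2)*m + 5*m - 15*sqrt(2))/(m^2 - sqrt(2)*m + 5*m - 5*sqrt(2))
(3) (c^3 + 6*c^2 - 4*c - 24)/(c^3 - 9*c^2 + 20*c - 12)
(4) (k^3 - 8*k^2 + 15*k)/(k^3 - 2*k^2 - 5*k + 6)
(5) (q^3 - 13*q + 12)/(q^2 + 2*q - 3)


(1) = (h + 3)/(h - 3)
(2) = (m - 3*sqrt(2))/(m - sqrt(2))
(3) = (c^2 + 8*c + 12)/(c^2 - 7*c + 6)
(4) = (k^2 - 5*k)/(k^2 + k - 2)
(5) = (q^2 + q - 12)/(q + 3)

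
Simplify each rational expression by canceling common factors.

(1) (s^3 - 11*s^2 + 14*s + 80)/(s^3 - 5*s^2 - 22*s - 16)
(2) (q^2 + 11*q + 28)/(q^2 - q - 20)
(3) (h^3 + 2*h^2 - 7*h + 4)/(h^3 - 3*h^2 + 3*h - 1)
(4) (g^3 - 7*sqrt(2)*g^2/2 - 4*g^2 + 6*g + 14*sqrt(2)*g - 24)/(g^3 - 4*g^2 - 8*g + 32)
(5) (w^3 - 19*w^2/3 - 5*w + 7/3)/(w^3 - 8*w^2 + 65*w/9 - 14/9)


(1) = (s - 5)/(s + 1)
(2) = (q + 7)/(q - 5)
(3) = (h + 4)/(h - 1)
(4) = (2*g - 3*sqrt(2))/(2*g + 4*sqrt(2))
(5) = (3*w + 3)/(3*w - 2)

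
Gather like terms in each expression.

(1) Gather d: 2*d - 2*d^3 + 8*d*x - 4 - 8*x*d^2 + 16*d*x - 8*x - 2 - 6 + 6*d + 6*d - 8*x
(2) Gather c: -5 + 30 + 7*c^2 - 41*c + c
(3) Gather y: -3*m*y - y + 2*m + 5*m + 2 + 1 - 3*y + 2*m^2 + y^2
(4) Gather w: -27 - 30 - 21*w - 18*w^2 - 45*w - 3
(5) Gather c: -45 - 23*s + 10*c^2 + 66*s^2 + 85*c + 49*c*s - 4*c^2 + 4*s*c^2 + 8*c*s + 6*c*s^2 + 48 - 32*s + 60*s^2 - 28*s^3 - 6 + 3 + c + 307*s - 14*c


(1) = -2*d^3 - 8*d^2*x + d*(24*x + 14) - 16*x - 12
(2) = 7*c^2 - 40*c + 25
(3) = 2*m^2 + 7*m + y^2 + y*(-3*m - 4) + 3
(4) = -18*w^2 - 66*w - 60
(5) = c^2*(4*s + 6) + c*(6*s^2 + 57*s + 72) - 28*s^3 + 126*s^2 + 252*s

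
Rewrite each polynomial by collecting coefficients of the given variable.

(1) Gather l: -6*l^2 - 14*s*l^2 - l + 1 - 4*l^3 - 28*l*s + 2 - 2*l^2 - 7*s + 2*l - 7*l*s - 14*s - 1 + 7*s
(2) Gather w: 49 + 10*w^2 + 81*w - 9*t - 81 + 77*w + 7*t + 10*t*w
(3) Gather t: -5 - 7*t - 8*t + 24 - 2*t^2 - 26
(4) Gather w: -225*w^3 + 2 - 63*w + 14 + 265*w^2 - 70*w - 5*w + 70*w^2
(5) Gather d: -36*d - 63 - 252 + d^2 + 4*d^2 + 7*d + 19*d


(1) = -4*l^3 + l^2*(-14*s - 8) + l*(1 - 35*s) - 14*s + 2
(2) = -2*t + 10*w^2 + w*(10*t + 158) - 32
(3) = -2*t^2 - 15*t - 7
(4) = -225*w^3 + 335*w^2 - 138*w + 16
(5) = 5*d^2 - 10*d - 315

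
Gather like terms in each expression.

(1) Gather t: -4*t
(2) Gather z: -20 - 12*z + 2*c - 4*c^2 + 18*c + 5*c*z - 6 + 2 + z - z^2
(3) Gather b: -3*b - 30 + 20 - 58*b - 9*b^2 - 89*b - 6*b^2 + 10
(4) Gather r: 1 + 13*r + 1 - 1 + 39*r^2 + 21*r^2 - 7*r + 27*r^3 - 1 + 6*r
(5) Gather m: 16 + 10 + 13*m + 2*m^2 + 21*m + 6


(1) = -4*t
(2) = -4*c^2 + 20*c - z^2 + z*(5*c - 11) - 24
(3) = -15*b^2 - 150*b
(4) = 27*r^3 + 60*r^2 + 12*r
(5) = 2*m^2 + 34*m + 32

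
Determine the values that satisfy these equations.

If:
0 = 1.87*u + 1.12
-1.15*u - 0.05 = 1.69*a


Then:
a = 0.38
u = -0.60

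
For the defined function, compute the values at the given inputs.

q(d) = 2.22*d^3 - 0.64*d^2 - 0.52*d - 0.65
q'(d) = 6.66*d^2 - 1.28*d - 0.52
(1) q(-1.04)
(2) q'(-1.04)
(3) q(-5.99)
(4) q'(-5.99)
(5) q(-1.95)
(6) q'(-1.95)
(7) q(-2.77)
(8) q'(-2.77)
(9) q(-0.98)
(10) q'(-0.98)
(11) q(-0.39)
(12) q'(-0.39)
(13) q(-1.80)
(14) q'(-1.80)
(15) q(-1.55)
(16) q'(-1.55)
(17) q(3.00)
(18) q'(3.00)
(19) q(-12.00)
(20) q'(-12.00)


(1) = -3.30
(2) = 8.01
(3) = -497.62
(4) = 246.11
(5) = -18.53
(6) = 27.30
(7) = -51.30
(8) = 54.13
(9) = -2.84
(10) = 7.13
(11) = -0.68
(12) = 0.99
(13) = -14.73
(14) = 23.36
(15) = -9.65
(16) = 17.46
(17) = 51.97
(18) = 55.58
(19) = -3922.73
(20) = 973.88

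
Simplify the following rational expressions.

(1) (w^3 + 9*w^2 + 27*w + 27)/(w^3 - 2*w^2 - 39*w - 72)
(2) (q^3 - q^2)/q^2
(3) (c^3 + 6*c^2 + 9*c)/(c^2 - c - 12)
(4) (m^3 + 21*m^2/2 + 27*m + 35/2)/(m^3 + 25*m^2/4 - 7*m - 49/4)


(1) = (w + 3)/(w - 8)
(2) = q - 1
(3) = (c^2 + 3*c)/(c - 4)
(4) = (4*m + 10)/(4*m - 7)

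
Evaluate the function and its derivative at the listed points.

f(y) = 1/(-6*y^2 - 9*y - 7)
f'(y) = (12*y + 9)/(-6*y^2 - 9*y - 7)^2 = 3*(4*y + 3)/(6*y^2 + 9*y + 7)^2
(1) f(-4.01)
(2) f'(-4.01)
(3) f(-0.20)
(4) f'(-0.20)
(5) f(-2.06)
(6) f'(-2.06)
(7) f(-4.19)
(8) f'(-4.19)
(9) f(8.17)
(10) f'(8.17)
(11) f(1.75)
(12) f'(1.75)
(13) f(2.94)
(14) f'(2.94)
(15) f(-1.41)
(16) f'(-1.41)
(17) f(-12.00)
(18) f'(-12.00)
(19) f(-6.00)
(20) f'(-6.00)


(1) = -0.01
(2) = -0.01
(3) = -0.18
(4) = 0.22
(5) = -0.07
(6) = -0.08
(7) = -0.01
(8) = -0.01
(9) = -0.00
(10) = 0.00
(11) = -0.02
(12) = 0.02
(13) = -0.01
(14) = 0.01
(15) = -0.16
(16) = -0.20
(17) = -0.00
(18) = -0.00
(19) = -0.01
(20) = -0.00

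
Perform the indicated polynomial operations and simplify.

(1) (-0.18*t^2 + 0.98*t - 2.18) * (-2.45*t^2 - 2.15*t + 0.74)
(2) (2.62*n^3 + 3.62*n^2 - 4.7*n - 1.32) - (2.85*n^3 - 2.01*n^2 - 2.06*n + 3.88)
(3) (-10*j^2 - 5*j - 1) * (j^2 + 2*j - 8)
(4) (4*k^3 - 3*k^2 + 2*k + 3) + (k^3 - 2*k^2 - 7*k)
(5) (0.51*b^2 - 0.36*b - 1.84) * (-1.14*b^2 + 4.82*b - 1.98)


(1) = 0.441*t^4 - 2.014*t^3 + 3.1008*t^2 + 5.4122*t - 1.6132
(2) = -0.23*n^3 + 5.63*n^2 - 2.64*n - 5.2
(3) = -10*j^4 - 25*j^3 + 69*j^2 + 38*j + 8
(4) = 5*k^3 - 5*k^2 - 5*k + 3
(5) = -0.5814*b^4 + 2.8686*b^3 - 0.6474*b^2 - 8.156*b + 3.6432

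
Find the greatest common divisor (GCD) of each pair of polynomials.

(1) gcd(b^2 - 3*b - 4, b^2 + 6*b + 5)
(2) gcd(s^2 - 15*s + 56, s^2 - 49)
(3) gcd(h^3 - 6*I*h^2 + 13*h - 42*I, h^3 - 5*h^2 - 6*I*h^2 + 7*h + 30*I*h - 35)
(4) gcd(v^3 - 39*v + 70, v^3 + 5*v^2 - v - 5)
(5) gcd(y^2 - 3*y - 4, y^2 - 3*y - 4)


(1) = gcd((b - 4)*(b + 1), (b + 1)*(b + 5)) = b + 1
(2) = gcd((s - 8)*(s - 7), (s - 7)*(s + 7)) = s - 7
(3) = gcd((h - 7*I)*(h - 2*I)*(h + 3*I), (h - 5)*(h - 7*I)*(h + I)) = h - 7*I
(4) = 1
(5) = y^2 - 3*y - 4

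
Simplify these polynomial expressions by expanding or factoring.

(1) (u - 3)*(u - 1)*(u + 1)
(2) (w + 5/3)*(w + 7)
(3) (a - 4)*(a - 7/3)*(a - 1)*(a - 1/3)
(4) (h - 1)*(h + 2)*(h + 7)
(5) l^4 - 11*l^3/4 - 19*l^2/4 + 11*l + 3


(1) = u^3 - 3*u^2 - u + 3
(2) = w^2 + 26*w/3 + 35/3
(3) = a^4 - 23*a^3/3 + 163*a^2/9 - 131*a/9 + 28/9
(4) = h^3 + 8*h^2 + 5*h - 14
(5) = (l - 3)*(l - 2)*(l + 1/4)*(l + 2)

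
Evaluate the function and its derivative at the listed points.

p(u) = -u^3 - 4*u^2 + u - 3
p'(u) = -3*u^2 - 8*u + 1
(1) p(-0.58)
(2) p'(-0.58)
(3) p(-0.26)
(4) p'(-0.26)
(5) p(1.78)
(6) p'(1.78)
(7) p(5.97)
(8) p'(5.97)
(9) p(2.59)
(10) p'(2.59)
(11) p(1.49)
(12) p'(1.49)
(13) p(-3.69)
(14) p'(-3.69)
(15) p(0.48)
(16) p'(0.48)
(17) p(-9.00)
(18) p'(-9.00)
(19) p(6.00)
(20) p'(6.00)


(1) = -4.73
(2) = 4.63
(3) = -3.51
(4) = 2.88
(5) = -19.53
(6) = -22.75
(7) = -352.37
(8) = -153.68
(9) = -44.62
(10) = -39.84
(11) = -13.70
(12) = -17.58
(13) = -10.91
(14) = -10.33
(15) = -3.55
(16) = -3.53
(17) = 393.00
(18) = -170.00
(19) = -357.00
(20) = -155.00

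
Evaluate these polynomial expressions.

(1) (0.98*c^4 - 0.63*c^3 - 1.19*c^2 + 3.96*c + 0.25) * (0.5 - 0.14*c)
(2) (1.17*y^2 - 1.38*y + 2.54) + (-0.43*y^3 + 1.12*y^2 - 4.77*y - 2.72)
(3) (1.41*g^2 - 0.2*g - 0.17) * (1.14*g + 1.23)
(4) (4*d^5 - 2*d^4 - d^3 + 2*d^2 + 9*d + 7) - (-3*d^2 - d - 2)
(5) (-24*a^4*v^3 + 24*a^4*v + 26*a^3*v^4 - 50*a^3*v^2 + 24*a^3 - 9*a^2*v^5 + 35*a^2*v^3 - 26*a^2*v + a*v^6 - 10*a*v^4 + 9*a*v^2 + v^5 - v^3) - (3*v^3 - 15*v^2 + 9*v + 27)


(1) = -0.1372*c^5 + 0.5782*c^4 - 0.1484*c^3 - 1.1494*c^2 + 1.945*c + 0.125
(2) = -0.43*y^3 + 2.29*y^2 - 6.15*y - 0.18
(3) = 1.6074*g^3 + 1.5063*g^2 - 0.4398*g - 0.2091
(4) = 4*d^5 - 2*d^4 - d^3 + 5*d^2 + 10*d + 9
(5) = -24*a^4*v^3 + 24*a^4*v + 26*a^3*v^4 - 50*a^3*v^2 + 24*a^3 - 9*a^2*v^5 + 35*a^2*v^3 - 26*a^2*v + a*v^6 - 10*a*v^4 + 9*a*v^2 + v^5 - 4*v^3 + 15*v^2 - 9*v - 27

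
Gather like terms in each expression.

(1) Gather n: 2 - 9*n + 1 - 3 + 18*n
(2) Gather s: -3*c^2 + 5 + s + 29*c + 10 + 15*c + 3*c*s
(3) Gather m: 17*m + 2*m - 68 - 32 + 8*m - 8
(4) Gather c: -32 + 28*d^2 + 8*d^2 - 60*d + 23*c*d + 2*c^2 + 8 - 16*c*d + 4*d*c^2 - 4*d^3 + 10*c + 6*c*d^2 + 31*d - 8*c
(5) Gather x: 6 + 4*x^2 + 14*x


(1) = 9*n
(2) = -3*c^2 + 44*c + s*(3*c + 1) + 15
(3) = 27*m - 108
(4) = c^2*(4*d + 2) + c*(6*d^2 + 7*d + 2) - 4*d^3 + 36*d^2 - 29*d - 24
(5) = 4*x^2 + 14*x + 6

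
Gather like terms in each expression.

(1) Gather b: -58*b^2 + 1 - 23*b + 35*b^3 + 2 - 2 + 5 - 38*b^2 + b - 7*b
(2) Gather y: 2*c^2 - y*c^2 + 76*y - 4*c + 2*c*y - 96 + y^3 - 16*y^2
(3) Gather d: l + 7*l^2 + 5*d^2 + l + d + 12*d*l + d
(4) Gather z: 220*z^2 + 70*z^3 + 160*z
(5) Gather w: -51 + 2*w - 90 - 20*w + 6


(1) = 35*b^3 - 96*b^2 - 29*b + 6
(2) = 2*c^2 - 4*c + y^3 - 16*y^2 + y*(-c^2 + 2*c + 76) - 96
(3) = 5*d^2 + d*(12*l + 2) + 7*l^2 + 2*l
(4) = 70*z^3 + 220*z^2 + 160*z
(5) = -18*w - 135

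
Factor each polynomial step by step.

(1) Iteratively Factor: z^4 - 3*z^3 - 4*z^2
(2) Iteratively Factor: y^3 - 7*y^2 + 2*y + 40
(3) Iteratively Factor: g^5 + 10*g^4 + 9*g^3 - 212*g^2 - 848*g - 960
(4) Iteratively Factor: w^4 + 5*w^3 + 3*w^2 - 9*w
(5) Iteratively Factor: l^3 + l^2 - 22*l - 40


(1) = (z - 4)*(z^3 + z^2) = z*(z - 4)*(z^2 + z) = z^2*(z - 4)*(z + 1)
(2) = (y - 5)*(y^2 - 2*y - 8) = (y - 5)*(y - 4)*(y + 2)
(3) = (g + 4)*(g^4 + 6*g^3 - 15*g^2 - 152*g - 240) = (g - 5)*(g + 4)*(g^3 + 11*g^2 + 40*g + 48) = (g - 5)*(g + 4)^2*(g^2 + 7*g + 12) = (g - 5)*(g + 4)^3*(g + 3)
(4) = (w)*(w^3 + 5*w^2 + 3*w - 9) = w*(w - 1)*(w^2 + 6*w + 9) = w*(w - 1)*(w + 3)*(w + 3)
(5) = (l - 5)*(l^2 + 6*l + 8) = (l - 5)*(l + 4)*(l + 2)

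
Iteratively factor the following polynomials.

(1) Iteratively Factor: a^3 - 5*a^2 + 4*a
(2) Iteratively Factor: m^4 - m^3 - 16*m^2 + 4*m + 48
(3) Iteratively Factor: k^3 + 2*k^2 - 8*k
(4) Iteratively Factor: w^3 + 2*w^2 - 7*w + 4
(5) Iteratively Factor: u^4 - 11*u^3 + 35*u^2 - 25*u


(1) = (a - 1)*(a^2 - 4*a) = (a - 4)*(a - 1)*(a)
(2) = (m + 3)*(m^3 - 4*m^2 - 4*m + 16) = (m + 2)*(m + 3)*(m^2 - 6*m + 8) = (m - 4)*(m + 2)*(m + 3)*(m - 2)
(3) = (k - 2)*(k^2 + 4*k) = (k - 2)*(k + 4)*(k)
(4) = (w - 1)*(w^2 + 3*w - 4) = (w - 1)^2*(w + 4)
(5) = (u - 1)*(u^3 - 10*u^2 + 25*u) = (u - 5)*(u - 1)*(u^2 - 5*u) = u*(u - 5)*(u - 1)*(u - 5)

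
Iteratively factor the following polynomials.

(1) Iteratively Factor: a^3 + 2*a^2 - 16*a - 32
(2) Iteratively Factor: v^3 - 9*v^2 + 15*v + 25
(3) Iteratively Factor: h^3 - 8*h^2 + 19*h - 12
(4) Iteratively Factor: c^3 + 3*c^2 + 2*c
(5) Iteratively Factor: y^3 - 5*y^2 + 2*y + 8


(1) = (a + 2)*(a^2 - 16) = (a - 4)*(a + 2)*(a + 4)
(2) = (v + 1)*(v^2 - 10*v + 25) = (v - 5)*(v + 1)*(v - 5)
(3) = (h - 4)*(h^2 - 4*h + 3) = (h - 4)*(h - 1)*(h - 3)
(4) = (c)*(c^2 + 3*c + 2) = c*(c + 2)*(c + 1)
(5) = (y - 4)*(y^2 - y - 2) = (y - 4)*(y + 1)*(y - 2)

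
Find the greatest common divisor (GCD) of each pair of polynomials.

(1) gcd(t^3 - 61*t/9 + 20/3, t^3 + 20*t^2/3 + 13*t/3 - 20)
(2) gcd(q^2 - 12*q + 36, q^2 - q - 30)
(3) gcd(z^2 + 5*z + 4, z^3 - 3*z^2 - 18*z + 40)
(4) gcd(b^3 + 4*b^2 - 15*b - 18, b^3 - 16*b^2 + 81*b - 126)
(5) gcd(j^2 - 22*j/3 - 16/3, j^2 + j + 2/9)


(1) = t^2 + 5*t/3 - 4
(2) = q - 6
(3) = z + 4
(4) = gcd((b - 3)*(b + 1)*(b + 6), (b - 7)*(b - 6)*(b - 3)) = b - 3
(5) = gcd((j - 8)*(j + 2/3), (j + 1/3)*(j + 2/3)) = j + 2/3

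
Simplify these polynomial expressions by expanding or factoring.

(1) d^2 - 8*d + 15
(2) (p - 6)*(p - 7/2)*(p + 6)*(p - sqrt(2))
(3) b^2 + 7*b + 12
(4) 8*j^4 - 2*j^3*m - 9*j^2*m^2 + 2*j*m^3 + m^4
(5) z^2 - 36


(1) = (d - 5)*(d - 3)
(2) = p^4 - 7*p^3/2 - sqrt(2)*p^3 - 36*p^2 + 7*sqrt(2)*p^2/2 + 36*sqrt(2)*p + 126*p - 126*sqrt(2)
(3) = (b + 3)*(b + 4)
(4) = (-2*j + m)*(-j + m)*(j + m)*(4*j + m)
(5) = (z - 6)*(z + 6)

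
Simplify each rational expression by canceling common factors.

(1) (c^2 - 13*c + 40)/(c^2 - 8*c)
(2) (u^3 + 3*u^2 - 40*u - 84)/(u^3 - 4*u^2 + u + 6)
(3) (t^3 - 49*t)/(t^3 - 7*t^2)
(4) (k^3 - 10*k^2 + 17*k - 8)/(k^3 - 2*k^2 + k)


(1) = (c - 5)/c
(2) = (u^3 + 3*u^2 - 40*u - 84)/(u^3 - 4*u^2 + u + 6)
(3) = (t + 7)/t
(4) = (k - 8)/k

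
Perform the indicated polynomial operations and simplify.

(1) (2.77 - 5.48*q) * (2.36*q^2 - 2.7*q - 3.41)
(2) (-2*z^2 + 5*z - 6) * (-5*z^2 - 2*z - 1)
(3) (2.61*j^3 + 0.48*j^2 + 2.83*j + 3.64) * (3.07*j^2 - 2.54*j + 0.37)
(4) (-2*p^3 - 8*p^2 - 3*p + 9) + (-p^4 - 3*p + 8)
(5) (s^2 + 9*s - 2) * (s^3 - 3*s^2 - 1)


(1) = -12.9328*q^3 + 21.3332*q^2 + 11.2078*q - 9.4457
(2) = 10*z^4 - 21*z^3 + 22*z^2 + 7*z + 6
(3) = 8.0127*j^5 - 5.1558*j^4 + 8.4346*j^3 + 4.1642*j^2 - 8.1985*j + 1.3468
(4) = -p^4 - 2*p^3 - 8*p^2 - 6*p + 17
(5) = s^5 + 6*s^4 - 29*s^3 + 5*s^2 - 9*s + 2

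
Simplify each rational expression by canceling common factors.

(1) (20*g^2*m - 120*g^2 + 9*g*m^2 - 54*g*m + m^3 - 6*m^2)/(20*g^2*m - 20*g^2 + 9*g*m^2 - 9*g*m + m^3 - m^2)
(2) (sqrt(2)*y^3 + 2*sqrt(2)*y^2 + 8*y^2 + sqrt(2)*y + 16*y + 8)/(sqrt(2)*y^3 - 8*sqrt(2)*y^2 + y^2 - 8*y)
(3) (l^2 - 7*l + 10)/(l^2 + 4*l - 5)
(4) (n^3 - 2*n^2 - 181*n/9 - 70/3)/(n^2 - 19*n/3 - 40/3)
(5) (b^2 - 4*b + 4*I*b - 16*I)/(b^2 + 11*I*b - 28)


(1) = (m - 6)/(m - 1)
(2) = (sqrt(2)*y^3 + y^2*(2*sqrt(2) + 8) + y*(sqrt(2) + 16) + 8)/(sqrt(2)*y^3 + y^2*(1 - 8*sqrt(2)) - 8*y)
(3) = (l^2 - 7*l + 10)/(l^2 + 4*l - 5)
(4) = (3*n^2 - 11*n - 42)/(3*n - 24)
(5) = (b - 4)/(b + 7*I)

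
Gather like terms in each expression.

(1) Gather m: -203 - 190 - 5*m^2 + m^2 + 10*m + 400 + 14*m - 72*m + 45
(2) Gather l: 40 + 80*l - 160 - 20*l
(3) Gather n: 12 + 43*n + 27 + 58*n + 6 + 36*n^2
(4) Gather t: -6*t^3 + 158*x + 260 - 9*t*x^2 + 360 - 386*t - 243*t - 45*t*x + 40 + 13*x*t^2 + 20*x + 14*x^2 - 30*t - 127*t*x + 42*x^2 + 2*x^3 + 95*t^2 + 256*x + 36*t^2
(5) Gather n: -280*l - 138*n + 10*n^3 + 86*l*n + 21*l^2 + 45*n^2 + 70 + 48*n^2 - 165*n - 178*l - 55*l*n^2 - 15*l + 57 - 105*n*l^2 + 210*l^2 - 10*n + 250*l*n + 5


(1) = -4*m^2 - 48*m + 52
(2) = 60*l - 120
(3) = 36*n^2 + 101*n + 45
(4) = -6*t^3 + t^2*(13*x + 131) + t*(-9*x^2 - 172*x - 659) + 2*x^3 + 56*x^2 + 434*x + 660
(5) = 231*l^2 - 473*l + 10*n^3 + n^2*(93 - 55*l) + n*(-105*l^2 + 336*l - 313) + 132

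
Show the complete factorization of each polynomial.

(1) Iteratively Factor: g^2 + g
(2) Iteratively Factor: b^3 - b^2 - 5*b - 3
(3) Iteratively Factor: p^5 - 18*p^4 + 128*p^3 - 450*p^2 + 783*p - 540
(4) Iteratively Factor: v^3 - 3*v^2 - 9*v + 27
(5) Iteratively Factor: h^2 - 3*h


(1) = (g)*(g + 1)
(2) = (b + 1)*(b^2 - 2*b - 3) = (b - 3)*(b + 1)*(b + 1)
(3) = (p - 3)*(p^4 - 15*p^3 + 83*p^2 - 201*p + 180) = (p - 3)^2*(p^3 - 12*p^2 + 47*p - 60) = (p - 5)*(p - 3)^2*(p^2 - 7*p + 12) = (p - 5)*(p - 3)^3*(p - 4)
(4) = (v + 3)*(v^2 - 6*v + 9) = (v - 3)*(v + 3)*(v - 3)
(5) = (h)*(h - 3)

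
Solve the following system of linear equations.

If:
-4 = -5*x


Then:
x = 4/5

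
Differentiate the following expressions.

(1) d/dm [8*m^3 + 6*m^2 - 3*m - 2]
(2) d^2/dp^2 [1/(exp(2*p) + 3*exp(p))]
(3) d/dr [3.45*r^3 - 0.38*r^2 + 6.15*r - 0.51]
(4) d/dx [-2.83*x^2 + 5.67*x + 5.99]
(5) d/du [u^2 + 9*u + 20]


(1) = 24*m^2 + 12*m - 3
(2) = (-(exp(p) + 3)*(4*exp(p) + 3) + 2*(2*exp(p) + 3)^2)*exp(-p)/(exp(p) + 3)^3
(3) = 10.35*r^2 - 0.76*r + 6.15
(4) = 5.67 - 5.66*x
(5) = 2*u + 9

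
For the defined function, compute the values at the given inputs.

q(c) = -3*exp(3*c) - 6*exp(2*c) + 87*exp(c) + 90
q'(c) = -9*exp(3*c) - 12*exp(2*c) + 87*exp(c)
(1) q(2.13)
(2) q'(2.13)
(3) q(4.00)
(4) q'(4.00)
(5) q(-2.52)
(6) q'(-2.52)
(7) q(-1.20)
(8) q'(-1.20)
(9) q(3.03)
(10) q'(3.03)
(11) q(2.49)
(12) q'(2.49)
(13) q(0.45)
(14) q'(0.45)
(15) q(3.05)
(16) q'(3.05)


(1) = -1390.34
(2) = -5480.34
(3) = -501310.08
(4) = -1495814.58
(5) = 96.96
(6) = 6.92
(7) = 115.58
(8) = 24.87
(9) = -27278.15
(10) = -83135.52
(11) = -4997.34
(12) = -16487.82
(13) = 200.11
(14) = 72.21
(15) = -28991.43
(16) = -88243.22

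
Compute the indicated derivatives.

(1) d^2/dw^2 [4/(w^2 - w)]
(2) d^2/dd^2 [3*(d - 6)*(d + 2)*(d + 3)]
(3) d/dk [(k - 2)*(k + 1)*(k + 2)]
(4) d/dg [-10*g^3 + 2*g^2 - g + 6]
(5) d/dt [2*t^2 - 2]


(1) = 8*(-w*(w - 1) + (2*w - 1)^2)/(w^3*(w - 1)^3)
(2) = 18*d - 6
(3) = 3*k^2 + 2*k - 4
(4) = -30*g^2 + 4*g - 1
(5) = 4*t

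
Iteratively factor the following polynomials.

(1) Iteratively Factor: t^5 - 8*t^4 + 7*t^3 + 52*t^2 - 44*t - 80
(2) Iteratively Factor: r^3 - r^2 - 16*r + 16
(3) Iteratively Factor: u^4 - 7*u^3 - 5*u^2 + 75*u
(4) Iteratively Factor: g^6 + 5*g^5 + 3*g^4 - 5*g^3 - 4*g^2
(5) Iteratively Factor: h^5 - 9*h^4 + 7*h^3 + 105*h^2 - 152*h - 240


(1) = (t + 1)*(t^4 - 9*t^3 + 16*t^2 + 36*t - 80) = (t + 1)*(t + 2)*(t^3 - 11*t^2 + 38*t - 40) = (t - 5)*(t + 1)*(t + 2)*(t^2 - 6*t + 8) = (t - 5)*(t - 4)*(t + 1)*(t + 2)*(t - 2)
(2) = (r - 1)*(r^2 - 16) = (r - 1)*(r + 4)*(r - 4)
(3) = (u - 5)*(u^3 - 2*u^2 - 15*u) = (u - 5)*(u + 3)*(u^2 - 5*u) = (u - 5)^2*(u + 3)*(u)
(4) = (g + 1)*(g^5 + 4*g^4 - g^3 - 4*g^2) = (g + 1)*(g + 4)*(g^4 - g^2) = (g - 1)*(g + 1)*(g + 4)*(g^3 + g^2) = (g - 1)*(g + 1)^2*(g + 4)*(g^2) = g*(g - 1)*(g + 1)^2*(g + 4)*(g)
(5) = (h + 1)*(h^4 - 10*h^3 + 17*h^2 + 88*h - 240) = (h - 4)*(h + 1)*(h^3 - 6*h^2 - 7*h + 60) = (h - 4)*(h + 1)*(h + 3)*(h^2 - 9*h + 20) = (h - 5)*(h - 4)*(h + 1)*(h + 3)*(h - 4)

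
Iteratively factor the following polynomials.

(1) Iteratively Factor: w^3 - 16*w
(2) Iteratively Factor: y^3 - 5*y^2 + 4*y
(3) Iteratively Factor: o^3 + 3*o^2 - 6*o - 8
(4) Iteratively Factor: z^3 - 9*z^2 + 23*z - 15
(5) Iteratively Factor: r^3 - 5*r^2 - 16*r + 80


(1) = (w - 4)*(w^2 + 4*w) = w*(w - 4)*(w + 4)
(2) = (y - 1)*(y^2 - 4*y) = y*(y - 1)*(y - 4)
(3) = (o + 4)*(o^2 - o - 2) = (o - 2)*(o + 4)*(o + 1)
(4) = (z - 5)*(z^2 - 4*z + 3) = (z - 5)*(z - 3)*(z - 1)
(5) = (r - 5)*(r^2 - 16) = (r - 5)*(r - 4)*(r + 4)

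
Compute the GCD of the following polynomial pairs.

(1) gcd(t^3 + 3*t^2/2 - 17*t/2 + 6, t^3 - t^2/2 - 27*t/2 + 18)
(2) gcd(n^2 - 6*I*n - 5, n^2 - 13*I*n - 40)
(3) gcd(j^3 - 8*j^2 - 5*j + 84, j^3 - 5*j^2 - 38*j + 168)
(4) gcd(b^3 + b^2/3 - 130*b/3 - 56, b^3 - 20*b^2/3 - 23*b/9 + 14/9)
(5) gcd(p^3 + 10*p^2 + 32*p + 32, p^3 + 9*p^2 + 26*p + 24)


(1) = t^2 + 5*t/2 - 6
(2) = gcd((n - 5*I)*(n - I), (n - 8*I)*(n - 5*I)) = n - 5*I
(3) = j^2 - 11*j + 28
(4) = gcd((b - 7)*(b + 4/3)*(b + 6), (b - 7)*(b - 1/3)*(b + 2/3)) = b - 7
(5) = p^2 + 6*p + 8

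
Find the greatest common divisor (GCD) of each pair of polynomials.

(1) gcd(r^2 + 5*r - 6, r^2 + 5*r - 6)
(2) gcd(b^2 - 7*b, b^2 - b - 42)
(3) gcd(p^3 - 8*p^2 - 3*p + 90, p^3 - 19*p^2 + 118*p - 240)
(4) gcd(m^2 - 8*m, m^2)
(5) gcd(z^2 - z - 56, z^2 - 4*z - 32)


(1) = r^2 + 5*r - 6
(2) = b - 7
(3) = gcd((p - 6)*(p - 5)*(p + 3), (p - 8)*(p - 6)*(p - 5)) = p^2 - 11*p + 30
(4) = gcd(m*(m - 8), m^2) = m
(5) = gcd((z - 8)*(z + 7), (z - 8)*(z + 4)) = z - 8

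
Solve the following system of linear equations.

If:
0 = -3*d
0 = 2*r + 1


Then:
d = 0
r = -1/2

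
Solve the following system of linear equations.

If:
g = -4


Then:
g = -4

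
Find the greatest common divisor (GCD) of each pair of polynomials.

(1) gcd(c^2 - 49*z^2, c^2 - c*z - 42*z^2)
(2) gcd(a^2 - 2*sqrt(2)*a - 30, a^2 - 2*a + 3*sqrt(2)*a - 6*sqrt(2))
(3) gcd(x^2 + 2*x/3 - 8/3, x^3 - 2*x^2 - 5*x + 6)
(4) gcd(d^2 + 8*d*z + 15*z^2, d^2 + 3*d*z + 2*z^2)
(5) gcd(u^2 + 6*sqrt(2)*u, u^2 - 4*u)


(1) = gcd((c - 7*z)*(c + 7*z), (c - 7*z)*(c + 6*z)) = -c + 7*z
(2) = gcd((a - 5*sqrt(2))*(a + 3*sqrt(2)), (a - 2)*(a + 3*sqrt(2))) = a + 3*sqrt(2)
(3) = gcd((x - 4/3)*(x + 2), (x - 3)*(x - 1)*(x + 2)) = x + 2
(4) = 1
(5) = gcd(u*(u + 6*sqrt(2)), u*(u - 4)) = u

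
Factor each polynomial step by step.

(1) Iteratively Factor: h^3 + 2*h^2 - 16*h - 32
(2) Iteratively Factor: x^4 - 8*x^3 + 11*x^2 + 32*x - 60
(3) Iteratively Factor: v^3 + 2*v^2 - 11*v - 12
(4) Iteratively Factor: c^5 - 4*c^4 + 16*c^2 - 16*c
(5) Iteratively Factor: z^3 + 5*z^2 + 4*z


(1) = (h + 4)*(h^2 - 2*h - 8) = (h - 4)*(h + 4)*(h + 2)
(2) = (x - 2)*(x^3 - 6*x^2 - x + 30) = (x - 2)*(x + 2)*(x^2 - 8*x + 15) = (x - 5)*(x - 2)*(x + 2)*(x - 3)
(3) = (v - 3)*(v^2 + 5*v + 4) = (v - 3)*(v + 1)*(v + 4)
(4) = (c - 2)*(c^4 - 2*c^3 - 4*c^2 + 8*c) = (c - 2)^2*(c^3 - 4*c) = (c - 2)^2*(c + 2)*(c^2 - 2*c) = c*(c - 2)^2*(c + 2)*(c - 2)
(5) = (z + 4)*(z^2 + z) = z*(z + 4)*(z + 1)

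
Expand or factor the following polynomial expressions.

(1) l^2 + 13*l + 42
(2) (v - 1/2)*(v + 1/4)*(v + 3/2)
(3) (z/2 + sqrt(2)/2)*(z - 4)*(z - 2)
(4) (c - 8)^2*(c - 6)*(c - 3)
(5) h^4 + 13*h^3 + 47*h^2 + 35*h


(1) = (l + 6)*(l + 7)
(2) = v^3 + 5*v^2/4 - v/2 - 3/16
(3) = z^3/2 - 3*z^2 + sqrt(2)*z^2/2 - 3*sqrt(2)*z + 4*z + 4*sqrt(2)
(4) = c^4 - 25*c^3 + 226*c^2 - 864*c + 1152
(5) = h*(h + 1)*(h + 5)*(h + 7)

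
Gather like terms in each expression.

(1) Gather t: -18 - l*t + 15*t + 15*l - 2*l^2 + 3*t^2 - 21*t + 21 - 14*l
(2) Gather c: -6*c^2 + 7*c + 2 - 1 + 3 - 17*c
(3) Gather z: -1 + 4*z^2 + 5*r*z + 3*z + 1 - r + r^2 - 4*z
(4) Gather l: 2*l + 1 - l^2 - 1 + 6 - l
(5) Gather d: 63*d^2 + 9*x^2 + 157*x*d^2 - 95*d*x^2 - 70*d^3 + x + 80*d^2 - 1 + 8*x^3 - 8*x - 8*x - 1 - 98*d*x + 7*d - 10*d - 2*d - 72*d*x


(1) = -2*l^2 + l + 3*t^2 + t*(-l - 6) + 3
(2) = -6*c^2 - 10*c + 4
(3) = r^2 - r + 4*z^2 + z*(5*r - 1)
(4) = -l^2 + l + 6
(5) = -70*d^3 + d^2*(157*x + 143) + d*(-95*x^2 - 170*x - 5) + 8*x^3 + 9*x^2 - 15*x - 2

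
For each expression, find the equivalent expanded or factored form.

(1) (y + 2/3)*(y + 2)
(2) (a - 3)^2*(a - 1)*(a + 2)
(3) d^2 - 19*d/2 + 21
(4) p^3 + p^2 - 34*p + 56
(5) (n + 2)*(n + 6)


(1) = y^2 + 8*y/3 + 4/3
(2) = a^4 - 5*a^3 + a^2 + 21*a - 18
(3) = (d - 6)*(d - 7/2)
(4) = (p - 4)*(p - 2)*(p + 7)
(5) = n^2 + 8*n + 12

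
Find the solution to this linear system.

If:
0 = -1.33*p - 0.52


Then:
p = -0.39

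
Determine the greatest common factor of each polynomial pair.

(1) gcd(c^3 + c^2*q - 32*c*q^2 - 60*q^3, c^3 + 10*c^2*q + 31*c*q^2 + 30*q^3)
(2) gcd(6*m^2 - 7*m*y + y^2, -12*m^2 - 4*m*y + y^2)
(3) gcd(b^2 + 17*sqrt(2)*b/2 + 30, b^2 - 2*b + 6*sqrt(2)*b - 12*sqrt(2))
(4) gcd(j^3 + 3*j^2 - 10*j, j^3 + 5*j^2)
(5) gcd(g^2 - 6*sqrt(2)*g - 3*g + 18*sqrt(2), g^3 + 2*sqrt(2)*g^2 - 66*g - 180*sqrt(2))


(1) = c^2 + 7*c*q + 10*q^2
(2) = -6*m + y
(3) = gcd((b + 5*sqrt(2)/2)*(b + 6*sqrt(2)), (b - 2)*(b + 6*sqrt(2))) = b + 6*sqrt(2)
(4) = gcd(j*(j - 2)*(j + 5), j^2*(j + 5)) = j^2 + 5*j
(5) = g - 6*sqrt(2)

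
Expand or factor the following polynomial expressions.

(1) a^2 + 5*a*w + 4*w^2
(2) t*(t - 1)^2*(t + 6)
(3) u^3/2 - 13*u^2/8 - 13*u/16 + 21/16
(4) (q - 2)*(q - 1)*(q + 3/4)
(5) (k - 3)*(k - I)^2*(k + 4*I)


(1) = (a + w)*(a + 4*w)
(2) = t^4 + 4*t^3 - 11*t^2 + 6*t
(3) = (u/2 + 1/2)*(u - 7/2)*(u - 3/4)
(4) = q^3 - 9*q^2/4 - q/4 + 3/2
(5) = k^4 - 3*k^3 + 2*I*k^3 + 7*k^2 - 6*I*k^2 - 21*k - 4*I*k + 12*I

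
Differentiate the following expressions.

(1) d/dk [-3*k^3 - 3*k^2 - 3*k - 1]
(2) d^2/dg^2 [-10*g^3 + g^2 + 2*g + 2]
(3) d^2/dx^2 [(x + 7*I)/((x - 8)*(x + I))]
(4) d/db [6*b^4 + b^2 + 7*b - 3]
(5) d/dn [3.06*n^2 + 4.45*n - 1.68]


(1) = -9*k^2 - 6*k - 3
(2) = 2 - 60*g
(3) = 2*(-(x - 8)^2*(x + I) + (x - 8)^2*(x + 7*I) - (x - 8)*(x + I)^2 + (x - 8)*(x + I)*(x + 7*I) + (x + I)^2*(x + 7*I))/((x - 8)^3*(x + I)^3)
(4) = 24*b^3 + 2*b + 7
(5) = 6.12*n + 4.45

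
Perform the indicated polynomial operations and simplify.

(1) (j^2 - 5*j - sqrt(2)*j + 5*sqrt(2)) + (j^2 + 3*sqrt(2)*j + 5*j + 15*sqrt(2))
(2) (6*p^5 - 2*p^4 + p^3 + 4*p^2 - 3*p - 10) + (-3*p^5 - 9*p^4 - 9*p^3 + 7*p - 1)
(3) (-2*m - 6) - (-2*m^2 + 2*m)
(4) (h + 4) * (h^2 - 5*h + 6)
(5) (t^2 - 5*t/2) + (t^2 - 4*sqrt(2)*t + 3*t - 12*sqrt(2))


(1) = 2*j^2 + 2*sqrt(2)*j + 20*sqrt(2)
(2) = 3*p^5 - 11*p^4 - 8*p^3 + 4*p^2 + 4*p - 11
(3) = 2*m^2 - 4*m - 6
(4) = h^3 - h^2 - 14*h + 24
(5) = 2*t^2 - 4*sqrt(2)*t + t/2 - 12*sqrt(2)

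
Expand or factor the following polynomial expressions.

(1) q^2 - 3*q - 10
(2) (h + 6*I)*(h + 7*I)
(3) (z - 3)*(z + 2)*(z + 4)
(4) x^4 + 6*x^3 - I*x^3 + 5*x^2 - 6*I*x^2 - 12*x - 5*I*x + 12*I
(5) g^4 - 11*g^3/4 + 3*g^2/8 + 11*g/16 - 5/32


(1) = (q - 5)*(q + 2)
(2) = h^2 + 13*I*h - 42
(3) = z^3 + 3*z^2 - 10*z - 24
(4) = (x - 1)*(x + 3)*(x + 4)*(x - I)
(5) = (g - 5/2)*(g - 1/2)*(g - 1/4)*(g + 1/2)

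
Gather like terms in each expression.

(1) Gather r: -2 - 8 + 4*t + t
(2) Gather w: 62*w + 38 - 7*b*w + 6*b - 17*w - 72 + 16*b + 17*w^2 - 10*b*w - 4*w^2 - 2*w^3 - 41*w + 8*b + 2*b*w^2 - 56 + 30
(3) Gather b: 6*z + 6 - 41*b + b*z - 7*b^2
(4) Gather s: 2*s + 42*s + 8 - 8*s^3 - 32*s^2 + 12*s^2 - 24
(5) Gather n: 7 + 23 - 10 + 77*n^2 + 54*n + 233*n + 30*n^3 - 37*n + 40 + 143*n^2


(1) = 5*t - 10
(2) = 30*b - 2*w^3 + w^2*(2*b + 13) + w*(4 - 17*b) - 60
(3) = -7*b^2 + b*(z - 41) + 6*z + 6
(4) = -8*s^3 - 20*s^2 + 44*s - 16
(5) = 30*n^3 + 220*n^2 + 250*n + 60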